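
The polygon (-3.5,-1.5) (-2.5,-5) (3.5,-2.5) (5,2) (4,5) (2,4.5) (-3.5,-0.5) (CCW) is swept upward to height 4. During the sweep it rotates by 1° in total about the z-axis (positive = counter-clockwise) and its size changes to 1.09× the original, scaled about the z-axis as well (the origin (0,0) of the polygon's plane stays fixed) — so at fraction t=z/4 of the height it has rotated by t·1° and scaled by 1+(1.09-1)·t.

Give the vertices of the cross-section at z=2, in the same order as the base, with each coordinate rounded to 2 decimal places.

Cross-section at z=2: (-3.64,-1.60) (-2.57,-5.25) (3.68,-2.58) (5.21,2.14) (4.13,5.26) (2.05,4.72) (-3.65,-0.55)

t = z/height = 2/4 = 0.5
s = 1 + (scale-1)·z/height = 1 + (1.09-1)·2/4 = 1.045000
θ = twist·z/height = 1°·2/4 = 0.5000° = 0.008727 rad
cos θ = 0.999962, sin θ = 0.008727 (intermediates below are computed at full precision and shown rounded to 5 d.p.)
v1: (-3.5,-1.5) → rotate → (-3.48678,-1.53049) → ×s → (-3.64368,-1.59936) → (-3.64,-1.60)
v2: (-2.5,-5) → rotate → (-2.45627,-5.02163) → ×s → (-2.56680,-5.24760) → (-2.57,-5.25)
v3: (3.5,-2.5) → rotate → (3.52168,-2.46936) → ×s → (3.68016,-2.58048) → (3.68,-2.58)
v4: (5,2) → rotate → (4.98236,2.04356) → ×s → (5.20656,2.13552) → (5.21,2.14)
v5: (4,5) → rotate → (3.95622,5.03472) → ×s → (4.13424,5.26128) → (4.13,5.26)
v6: (2,4.5) → rotate → (1.96065,4.51728) → ×s → (2.04888,4.72056) → (2.05,4.72)
v7: (-3.5,-0.5) → rotate → (-3.49550,-0.53052) → ×s → (-3.65280,-0.55440) → (-3.65,-0.55)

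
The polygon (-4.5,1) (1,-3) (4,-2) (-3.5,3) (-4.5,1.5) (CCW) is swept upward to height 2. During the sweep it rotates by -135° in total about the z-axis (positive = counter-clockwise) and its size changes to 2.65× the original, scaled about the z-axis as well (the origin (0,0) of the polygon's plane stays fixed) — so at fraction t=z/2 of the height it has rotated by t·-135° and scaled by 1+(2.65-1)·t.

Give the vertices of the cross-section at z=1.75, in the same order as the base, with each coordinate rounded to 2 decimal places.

Cross-section at z=1.75: (7.34,8.55) (-7.62,1.30) (-8.92,-6.32) (10.50,4.09) (8.42,7.97)

t = z/height = 1.75/2 = 0.875
s = 1 + (scale-1)·z/height = 1 + (2.65-1)·1.75/2 = 2.443750
θ = twist·z/height = -135°·1.75/2 = -118.1250° = -2.061670 rad
cos θ = -0.471397, sin θ = -0.881921 (intermediates below are computed at full precision and shown rounded to 5 d.p.)
v1: (-4.5,1) → rotate → (3.00321,3.49725) → ×s → (7.33909,8.54640) → (7.34,8.55)
v2: (1,-3) → rotate → (-3.11716,0.53227) → ×s → (-7.61756,1.30073) → (-7.62,1.30)
v3: (4,-2) → rotate → (-3.64943,-2.58489) → ×s → (-8.91829,-6.31683) → (-8.92,-6.32)
v4: (-3.5,3) → rotate → (4.29565,1.67253) → ×s → (10.49750,4.08726) → (10.50,4.09)
v5: (-4.5,1.5) → rotate → (3.44417,3.26155) → ×s → (8.41668,7.97041) → (8.42,7.97)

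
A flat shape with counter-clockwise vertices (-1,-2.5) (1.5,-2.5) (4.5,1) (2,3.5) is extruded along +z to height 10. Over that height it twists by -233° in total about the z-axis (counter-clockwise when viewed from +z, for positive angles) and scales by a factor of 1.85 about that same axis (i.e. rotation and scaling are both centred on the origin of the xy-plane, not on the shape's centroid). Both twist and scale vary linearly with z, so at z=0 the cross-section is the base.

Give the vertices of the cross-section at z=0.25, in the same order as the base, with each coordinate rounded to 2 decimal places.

Cross-section at z=0.25: (-1.28,-2.44) (1.26,-2.70) (4.68,0.55) (2.39,3.35)

t = z/height = 0.25/10 = 0.025
s = 1 + (scale-1)·z/height = 1 + (1.85-1)·0.25/10 = 1.021250
θ = twist·z/height = -233°·0.25/10 = -5.8250° = -0.101665 rad
cos θ = 0.994837, sin θ = -0.101490 (intermediates below are computed at full precision and shown rounded to 5 d.p.)
v1: (-1,-2.5) → rotate → (-1.24856,-2.38560) → ×s → (-1.27509,-2.43629) → (-1.28,-2.44)
v2: (1.5,-2.5) → rotate → (1.23853,-2.63933) → ×s → (1.26485,-2.69541) → (1.26,-2.70)
v3: (4.5,1) → rotate → (4.57825,0.53813) → ×s → (4.67554,0.54957) → (4.68,0.55)
v4: (2,3.5) → rotate → (2.34489,3.27895) → ×s → (2.39472,3.34862) → (2.39,3.35)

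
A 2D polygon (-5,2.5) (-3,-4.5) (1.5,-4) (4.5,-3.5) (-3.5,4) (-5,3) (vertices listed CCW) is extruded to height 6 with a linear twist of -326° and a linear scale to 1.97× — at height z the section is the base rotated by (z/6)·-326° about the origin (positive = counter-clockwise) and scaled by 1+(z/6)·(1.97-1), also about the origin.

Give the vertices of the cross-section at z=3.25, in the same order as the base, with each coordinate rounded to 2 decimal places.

t = z/height = 3.25/6 = 0.541667
s = 1 + (scale-1)·z/height = 1 + (1.97-1)·3.25/6 = 1.525417
θ = twist·z/height = -326°·3.25/6 = -176.5833° = -3.081961 rad
cos θ = -0.998223, sin θ = -0.059597 (intermediates below are computed at full precision and shown rounded to 5 d.p.)
v1: (-5,2.5) → rotate → (5.14010,-2.19757) → ×s → (7.84080,-3.35221) → (7.84,-3.35)
v2: (-3,-4.5) → rotate → (2.72648,4.67079) → ×s → (4.15902,7.12490) → (4.16,7.12)
v3: (1.5,-4) → rotate → (-1.73572,3.90350) → ×s → (-2.64770,5.95446) → (-2.65,5.95)
v4: (4.5,-3.5) → rotate → (-4.70059,3.22559) → ×s → (-7.17036,4.92037) → (-7.17,4.92)
v5: (-3.5,4) → rotate → (3.73217,-3.78430) → ×s → (5.69311,-5.77264) → (5.69,-5.77)
v6: (-5,3) → rotate → (5.16990,-2.69668) → ×s → (7.88626,-4.11357) → (7.89,-4.11)

Cross-section at z=3.25: (7.84,-3.35) (4.16,7.12) (-2.65,5.95) (-7.17,4.92) (5.69,-5.77) (7.89,-4.11)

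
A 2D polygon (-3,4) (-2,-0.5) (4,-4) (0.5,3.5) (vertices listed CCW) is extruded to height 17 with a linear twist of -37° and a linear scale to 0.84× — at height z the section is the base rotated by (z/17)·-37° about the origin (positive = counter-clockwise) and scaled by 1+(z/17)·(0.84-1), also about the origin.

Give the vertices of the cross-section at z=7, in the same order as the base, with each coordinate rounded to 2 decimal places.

Cross-section at z=7: (-1.72,4.34) (-1.93,0.04) (2.62,-4.59) (1.31,3.03)

t = z/height = 7/17 = 0.411765
s = 1 + (scale-1)·z/height = 1 + (0.84-1)·7/17 = 0.934118
θ = twist·z/height = -37°·7/17 = -15.2353° = -0.265906 rad
cos θ = 0.964855, sin θ = -0.262784 (intermediates below are computed at full precision and shown rounded to 5 d.p.)
v1: (-3,4) → rotate → (-1.84343,4.64777) → ×s → (-1.72198,4.34156) → (-1.72,4.34)
v2: (-2,-0.5) → rotate → (-2.06110,0.04314) → ×s → (-1.92531,0.04030) → (-1.93,0.04)
v3: (4,-4) → rotate → (2.80828,-4.91055) → ×s → (2.62327,-4.58703) → (2.62,-4.59)
v4: (0.5,3.5) → rotate → (1.40217,3.24560) → ×s → (1.30979,3.03177) → (1.31,3.03)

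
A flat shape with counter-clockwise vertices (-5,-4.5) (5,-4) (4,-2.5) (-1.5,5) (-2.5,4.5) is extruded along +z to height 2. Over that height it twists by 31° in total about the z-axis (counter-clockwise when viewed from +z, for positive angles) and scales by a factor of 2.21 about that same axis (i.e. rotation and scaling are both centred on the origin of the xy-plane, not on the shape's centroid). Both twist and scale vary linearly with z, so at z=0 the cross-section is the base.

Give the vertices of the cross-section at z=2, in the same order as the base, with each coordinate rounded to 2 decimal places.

Cross-section at z=2: (-4.35,-14.22) (14.02,-1.89) (10.42,-0.18) (-8.53,7.76) (-9.86,5.68)

t = z/height = 2/2 = 1
s = 1 + (scale-1)·z/height = 1 + (2.21-1)·2/2 = 2.210000
θ = twist·z/height = 31°·2/2 = 31.0000° = 0.541052 rad
cos θ = 0.857167, sin θ = 0.515038 (intermediates below are computed at full precision and shown rounded to 5 d.p.)
v1: (-5,-4.5) → rotate → (-1.96817,-6.43244) → ×s → (-4.34965,-14.21570) → (-4.35,-14.22)
v2: (5,-4) → rotate → (6.34599,-0.85348) → ×s → (14.02464,-1.88619) → (14.02,-1.89)
v3: (4,-2.5) → rotate → (4.71626,-0.08277) → ×s → (10.42294,-0.18291) → (10.42,-0.18)
v4: (-1.5,5) → rotate → (-3.86094,3.51328) → ×s → (-8.53268,7.76435) → (-8.53,7.76)
v5: (-2.5,4.5) → rotate → (-4.46059,2.56966) → ×s → (-9.85790,5.67894) → (-9.86,5.68)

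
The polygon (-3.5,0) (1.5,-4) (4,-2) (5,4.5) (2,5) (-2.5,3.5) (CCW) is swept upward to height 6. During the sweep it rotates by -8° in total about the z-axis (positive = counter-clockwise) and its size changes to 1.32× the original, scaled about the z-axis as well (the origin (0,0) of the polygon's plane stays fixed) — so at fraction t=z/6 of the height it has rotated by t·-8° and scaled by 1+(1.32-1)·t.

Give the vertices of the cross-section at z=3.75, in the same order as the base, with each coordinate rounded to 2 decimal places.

Cross-section at z=3.75: (-4.18,0.37) (1.37,-4.94) (4.57,-2.81) (6.45,4.86) (2.91,5.77) (-2.62,4.45)

t = z/height = 3.75/6 = 0.625
s = 1 + (scale-1)·z/height = 1 + (1.32-1)·3.75/6 = 1.200000
θ = twist·z/height = -8°·3.75/6 = -5.0000° = -0.087266 rad
cos θ = 0.996195, sin θ = -0.087156 (intermediates below are computed at full precision and shown rounded to 5 d.p.)
v1: (-3.5,0) → rotate → (-3.48668,0.30505) → ×s → (-4.18402,0.36605) → (-4.18,0.37)
v2: (1.5,-4) → rotate → (1.14567,-4.11551) → ×s → (1.37480,-4.93861) → (1.37,-4.94)
v3: (4,-2) → rotate → (3.81047,-2.34101) → ×s → (4.57256,-2.80921) → (4.57,-2.81)
v4: (5,4.5) → rotate → (5.37317,4.04710) → ×s → (6.44781,4.85652) → (6.45,4.86)
v5: (2,5) → rotate → (2.42817,4.80666) → ×s → (2.91380,5.76799) → (2.91,5.77)
v6: (-2.5,3.5) → rotate → (-2.18544,3.70457) → ×s → (-2.62253,4.44548) → (-2.62,4.45)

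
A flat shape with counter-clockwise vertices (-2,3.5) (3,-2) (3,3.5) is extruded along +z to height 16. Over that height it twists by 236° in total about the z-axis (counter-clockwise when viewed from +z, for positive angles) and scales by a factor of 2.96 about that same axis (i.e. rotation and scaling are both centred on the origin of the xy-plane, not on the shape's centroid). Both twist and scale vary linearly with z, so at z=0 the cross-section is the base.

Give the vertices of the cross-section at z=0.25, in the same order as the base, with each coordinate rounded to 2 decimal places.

Cross-section at z=0.25: (-2.29,3.47) (3.22,-1.86) (2.85,3.80)

t = z/height = 0.25/16 = 0.015625
s = 1 + (scale-1)·z/height = 1 + (2.96-1)·0.25/16 = 1.030625
θ = twist·z/height = 236°·0.25/16 = 3.6875° = 0.064359 rad
cos θ = 0.997930, sin θ = 0.064315 (intermediates below are computed at full precision and shown rounded to 5 d.p.)
v1: (-2,3.5) → rotate → (-2.22096,3.36412) → ×s → (-2.28898,3.46715) → (-2.29,3.47)
v2: (3,-2) → rotate → (3.12242,-1.80292) → ×s → (3.21804,-1.85813) → (3.22,-1.86)
v3: (3,3.5) → rotate → (2.76869,3.68570) → ×s → (2.85348,3.79857) → (2.85,3.80)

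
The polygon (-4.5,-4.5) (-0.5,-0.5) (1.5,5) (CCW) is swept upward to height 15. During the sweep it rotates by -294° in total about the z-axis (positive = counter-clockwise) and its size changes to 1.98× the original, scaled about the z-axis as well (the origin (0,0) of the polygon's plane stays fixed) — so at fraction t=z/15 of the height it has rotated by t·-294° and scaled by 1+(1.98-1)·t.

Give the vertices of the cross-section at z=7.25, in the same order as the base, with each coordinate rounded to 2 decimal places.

t = z/height = 7.25/15 = 0.483333
s = 1 + (scale-1)·z/height = 1 + (1.98-1)·7.25/15 = 1.473667
θ = twist·z/height = -294°·7.25/15 = -142.1000° = -2.480113 rad
cos θ = -0.789084, sin θ = -0.614285 (intermediates below are computed at full precision and shown rounded to 5 d.p.)
v1: (-4.5,-4.5) → rotate → (0.78659,6.31516) → ×s → (1.15918,9.30644) → (1.16,9.31)
v2: (-0.5,-0.5) → rotate → (0.08740,0.70168) → ×s → (0.12880,1.03405) → (0.13,1.03)
v3: (1.5,5) → rotate → (1.88780,-4.86685) → ×s → (2.78199,-7.17211) → (2.78,-7.17)

Cross-section at z=7.25: (1.16,9.31) (0.13,1.03) (2.78,-7.17)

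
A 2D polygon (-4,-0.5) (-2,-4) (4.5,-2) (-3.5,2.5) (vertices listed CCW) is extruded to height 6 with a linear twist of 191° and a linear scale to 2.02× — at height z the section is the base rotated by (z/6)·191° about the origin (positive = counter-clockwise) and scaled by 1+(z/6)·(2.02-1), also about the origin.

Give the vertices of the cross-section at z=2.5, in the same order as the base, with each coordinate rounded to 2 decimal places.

Cross-section at z=2.5: (-0.33,-5.73) (5.09,-3.83) (3.96,5.79) (-4.41,-4.26)

t = z/height = 2.5/6 = 0.416667
s = 1 + (scale-1)·z/height = 1 + (2.02-1)·2.5/6 = 1.425000
θ = twist·z/height = 191°·2.5/6 = 79.5833° = 1.388991 rad
cos θ = 0.180805, sin θ = 0.983519 (intermediates below are computed at full precision and shown rounded to 5 d.p.)
v1: (-4,-0.5) → rotate → (-0.23146,-4.02448) → ×s → (-0.32983,-5.73488) → (-0.33,-5.73)
v2: (-2,-4) → rotate → (3.57247,-2.69026) → ×s → (5.09076,-3.83362) → (5.09,-3.83)
v3: (4.5,-2) → rotate → (2.78066,4.06422) → ×s → (3.96244,5.79152) → (3.96,5.79)
v4: (-3.5,2.5) → rotate → (-3.09162,-2.99030) → ×s → (-4.40555,-4.26118) → (-4.41,-4.26)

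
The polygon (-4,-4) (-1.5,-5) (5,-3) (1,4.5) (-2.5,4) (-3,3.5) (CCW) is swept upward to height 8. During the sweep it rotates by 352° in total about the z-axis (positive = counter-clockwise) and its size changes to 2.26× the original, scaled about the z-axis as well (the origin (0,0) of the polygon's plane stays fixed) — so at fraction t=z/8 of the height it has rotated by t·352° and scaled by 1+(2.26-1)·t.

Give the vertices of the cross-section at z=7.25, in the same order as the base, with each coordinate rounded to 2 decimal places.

Cross-section at z=7.25: (-12.09,-0.85) (-9.45,-5.97) (3.87,-11.88) (7.94,5.87) (1.58,9.98) (0.07,9.87)

t = z/height = 7.25/8 = 0.90625
s = 1 + (scale-1)·z/height = 1 + (2.26-1)·7.25/8 = 2.141875
θ = twist·z/height = 352°·7.25/8 = 319.0000° = 5.567600 rad
cos θ = 0.754710, sin θ = -0.656059 (intermediates below are computed at full precision and shown rounded to 5 d.p.)
v1: (-4,-4) → rotate → (-5.64307,-0.39460) → ×s → (-12.08676,-0.84519) → (-12.09,-0.85)
v2: (-1.5,-5) → rotate → (-4.41236,-2.78946) → ×s → (-9.45072,-5.97467) → (-9.45,-5.97)
v3: (5,-3) → rotate → (1.80537,-5.54442) → ×s → (3.86688,-11.87546) → (3.87,-11.88)
v4: (1,4.5) → rotate → (3.70698,2.74013) → ×s → (7.93988,5.86902) → (7.94,5.87)
v5: (-2.5,4) → rotate → (0.73746,4.65899) → ×s → (1.57955,9.97897) → (1.58,9.98)
v6: (-3,3.5) → rotate → (0.03208,4.60966) → ×s → (0.06871,9.87332) → (0.07,9.87)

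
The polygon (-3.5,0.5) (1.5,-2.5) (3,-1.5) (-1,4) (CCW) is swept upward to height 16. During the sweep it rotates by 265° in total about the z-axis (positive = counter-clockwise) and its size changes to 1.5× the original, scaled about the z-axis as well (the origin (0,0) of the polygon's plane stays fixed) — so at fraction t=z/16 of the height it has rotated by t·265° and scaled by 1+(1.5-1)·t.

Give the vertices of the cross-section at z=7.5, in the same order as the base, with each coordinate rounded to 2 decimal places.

Cross-section at z=7.5: (1.92,-3.92) (1.51,3.27) (-0.55,4.10) (-3.39,-3.80)

t = z/height = 7.5/16 = 0.46875
s = 1 + (scale-1)·z/height = 1 + (1.5-1)·7.5/16 = 1.234375
θ = twist·z/height = 265°·7.5/16 = 124.2188° = 2.168026 rad
cos θ = -0.562354, sin θ = 0.826897 (intermediates below are computed at full precision and shown rounded to 5 d.p.)
v1: (-3.5,0.5) → rotate → (1.55479,-3.17532) → ×s → (1.91919,-3.91953) → (1.92,-3.92)
v2: (1.5,-2.5) → rotate → (1.22371,2.64623) → ×s → (1.51052,3.26644) → (1.51,3.27)
v3: (3,-1.5) → rotate → (-0.44672,3.32422) → ×s → (-0.55142,4.10334) → (-0.55,4.10)
v4: (-1,4) → rotate → (-2.74523,-3.07631) → ×s → (-3.38865,-3.79732) → (-3.39,-3.80)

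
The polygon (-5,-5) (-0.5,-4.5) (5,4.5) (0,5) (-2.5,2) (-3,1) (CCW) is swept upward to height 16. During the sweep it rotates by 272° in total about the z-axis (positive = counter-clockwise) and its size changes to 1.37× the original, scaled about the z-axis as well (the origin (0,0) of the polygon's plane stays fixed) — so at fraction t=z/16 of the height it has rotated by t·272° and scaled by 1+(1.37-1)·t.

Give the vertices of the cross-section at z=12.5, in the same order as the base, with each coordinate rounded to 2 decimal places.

t = z/height = 12.5/16 = 0.78125
s = 1 + (scale-1)·z/height = 1 + (1.37-1)·12.5/16 = 1.289063
θ = twist·z/height = 272°·12.5/16 = 212.5000° = 3.708825 rad
cos θ = -0.843391, sin θ = -0.537300 (intermediates below are computed at full precision and shown rounded to 5 d.p.)
v1: (-5,-5) → rotate → (1.53046,6.90346) → ×s → (1.97286,8.89899) → (1.97,8.90)
v2: (-0.5,-4.5) → rotate → (-1.99615,4.06391) → ×s → (-2.57317,5.23864) → (-2.57,5.24)
v3: (5,4.5) → rotate → (-1.79911,-6.48176) → ×s → (-2.31916,-8.35539) → (-2.32,-8.36)
v4: (0,5) → rotate → (2.68650,-4.21696) → ×s → (3.46306,-5.43592) → (3.46,-5.44)
v5: (-2.5,2) → rotate → (3.18308,-0.34353) → ×s → (4.10319,-0.44284) → (4.10,-0.44)
v6: (-3,1) → rotate → (3.06747,0.76851) → ×s → (3.95417,0.99065) → (3.95,0.99)

Cross-section at z=12.5: (1.97,8.90) (-2.57,5.24) (-2.32,-8.36) (3.46,-5.44) (4.10,-0.44) (3.95,0.99)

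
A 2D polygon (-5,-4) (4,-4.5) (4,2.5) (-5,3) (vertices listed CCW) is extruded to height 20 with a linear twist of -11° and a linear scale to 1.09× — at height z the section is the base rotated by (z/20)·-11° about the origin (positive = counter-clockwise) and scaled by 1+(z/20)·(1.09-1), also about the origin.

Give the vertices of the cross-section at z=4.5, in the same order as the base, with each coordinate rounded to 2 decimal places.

t = z/height = 4.5/20 = 0.225
s = 1 + (scale-1)·z/height = 1 + (1.09-1)·4.5/20 = 1.020250
θ = twist·z/height = -11°·4.5/20 = -2.4750° = -0.043197 rad
cos θ = 0.999067, sin θ = -0.043183 (intermediates below are computed at full precision and shown rounded to 5 d.p.)
v1: (-5,-4) → rotate → (-5.16807,-3.78035) → ×s → (-5.27272,-3.85690) → (-5.27,-3.86)
v2: (4,-4.5) → rotate → (3.80194,-4.66854) → ×s → (3.87893,-4.76307) → (3.88,-4.76)
v3: (4,2.5) → rotate → (4.10423,2.32493) → ×s → (4.18734,2.37201) → (4.19,2.37)
v4: (-5,3) → rotate → (-4.86579,3.21312) → ×s → (-4.96432,3.27818) → (-4.96,3.28)

Cross-section at z=4.5: (-5.27,-3.86) (3.88,-4.76) (4.19,2.37) (-4.96,3.28)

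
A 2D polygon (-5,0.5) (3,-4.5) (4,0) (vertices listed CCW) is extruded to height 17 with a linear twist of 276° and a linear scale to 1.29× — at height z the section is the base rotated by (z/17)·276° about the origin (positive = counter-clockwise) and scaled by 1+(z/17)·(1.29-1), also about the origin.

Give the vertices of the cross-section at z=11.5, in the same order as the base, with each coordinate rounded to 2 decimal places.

Cross-section at z=11.5: (6.01,0.10) (-4.19,4.93) (-4.75,-0.56)

t = z/height = 11.5/17 = 0.676471
s = 1 + (scale-1)·z/height = 1 + (1.29-1)·11.5/17 = 1.196176
θ = twist·z/height = 276°·11.5/17 = 186.7059° = 3.258632 rad
cos θ = -0.993159, sin θ = -0.116773 (intermediates below are computed at full precision and shown rounded to 5 d.p.)
v1: (-5,0.5) → rotate → (5.02418,0.08728) → ×s → (6.00981,0.10441) → (6.01,0.10)
v2: (3,-4.5) → rotate → (-3.50495,4.11890) → ×s → (-4.19254,4.92693) → (-4.19,4.93)
v3: (4,0) → rotate → (-3.97263,-0.46709) → ×s → (-4.75197,-0.55872) → (-4.75,-0.56)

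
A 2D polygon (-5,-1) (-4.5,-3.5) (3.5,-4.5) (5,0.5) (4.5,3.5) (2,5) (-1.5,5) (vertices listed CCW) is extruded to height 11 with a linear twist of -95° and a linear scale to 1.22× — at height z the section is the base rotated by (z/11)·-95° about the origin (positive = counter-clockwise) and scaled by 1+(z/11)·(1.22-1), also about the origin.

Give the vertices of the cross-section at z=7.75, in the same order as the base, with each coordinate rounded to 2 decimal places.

Cross-section at z=7.75: (-3.33,4.86) (-5.76,3.20) (-3.20,-5.76) (2.79,-5.09) (5.76,-3.20) (6.22,0.14) (4.63,3.86)

t = z/height = 7.75/11 = 0.704545
s = 1 + (scale-1)·z/height = 1 + (1.22-1)·7.75/11 = 1.155000
θ = twist·z/height = -95°·7.75/11 = -66.9318° = -1.168181 rad
cos θ = 0.391826, sin θ = -0.920039 (intermediates below are computed at full precision and shown rounded to 5 d.p.)
v1: (-5,-1) → rotate → (-2.87917,4.20837) → ×s → (-3.32544,4.86067) → (-3.33,4.86)
v2: (-4.5,-3.5) → rotate → (-4.98336,2.76878) → ×s → (-5.75578,3.19795) → (-5.76,3.20)
v3: (3.5,-4.5) → rotate → (-2.76878,-4.98336) → ×s → (-3.19795,-5.75578) → (-3.20,-5.76)
v4: (5,0.5) → rotate → (2.41915,-4.40428) → ×s → (2.79412,-5.08695) → (2.79,-5.09)
v5: (4.5,3.5) → rotate → (4.98336,-2.76878) → ×s → (5.75578,-3.19795) → (5.76,-3.20)
v6: (2,5) → rotate → (5.38385,0.11905) → ×s → (6.21835,0.13751) → (6.22,0.14)
v7: (-1.5,5) → rotate → (4.01246,3.33919) → ×s → (4.63439,3.85676) → (4.63,3.86)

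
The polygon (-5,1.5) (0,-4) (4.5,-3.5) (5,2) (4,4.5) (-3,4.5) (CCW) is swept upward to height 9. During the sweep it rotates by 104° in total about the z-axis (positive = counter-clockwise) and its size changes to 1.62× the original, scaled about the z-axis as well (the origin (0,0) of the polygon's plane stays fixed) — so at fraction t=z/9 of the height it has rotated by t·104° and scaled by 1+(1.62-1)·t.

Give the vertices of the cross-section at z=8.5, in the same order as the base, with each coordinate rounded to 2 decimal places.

t = z/height = 8.5/9 = 0.944444
s = 1 + (scale-1)·z/height = 1 + (1.62-1)·8.5/9 = 1.585556
θ = twist·z/height = 104°·8.5/9 = 98.2222° = 1.714301 rad
cos θ = -0.143013, sin θ = 0.989721 (intermediates below are computed at full precision and shown rounded to 5 d.p.)
v1: (-5,1.5) → rotate → (-0.76952,-5.16312) → ×s → (-1.22011,-8.18642) → (-1.22,-8.19)
v2: (0,-4) → rotate → (3.95888,0.57205) → ×s → (6.27703,0.90702) → (6.28,0.91)
v3: (4.5,-3.5) → rotate → (2.82047,4.95429) → ×s → (4.47200,7.85530) → (4.47,7.86)
v4: (5,2) → rotate → (-2.69451,4.66258) → ×s → (-4.27229,7.39278) → (-4.27,7.39)
v5: (4,4.5) → rotate → (-5.02580,3.31533) → ×s → (-7.96868,5.25663) → (-7.97,5.26)
v6: (-3,4.5) → rotate → (-4.02471,-3.61272) → ×s → (-6.38139,-5.72817) → (-6.38,-5.73)

Cross-section at z=8.5: (-1.22,-8.19) (6.28,0.91) (4.47,7.86) (-4.27,7.39) (-7.97,5.26) (-6.38,-5.73)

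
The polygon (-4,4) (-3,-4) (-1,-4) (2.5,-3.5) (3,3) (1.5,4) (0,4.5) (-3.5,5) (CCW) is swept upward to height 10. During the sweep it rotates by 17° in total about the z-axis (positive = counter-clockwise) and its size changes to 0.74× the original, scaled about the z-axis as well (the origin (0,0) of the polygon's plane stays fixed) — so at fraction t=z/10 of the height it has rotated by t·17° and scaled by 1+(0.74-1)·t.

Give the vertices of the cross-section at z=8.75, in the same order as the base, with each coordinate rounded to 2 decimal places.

t = z/height = 8.75/10 = 0.875
s = 1 + (scale-1)·z/height = 1 + (0.74-1)·8.75/10 = 0.772500
θ = twist·z/height = 17°·8.75/10 = 14.8750° = 0.259618 rad
cos θ = 0.966488, sin θ = 0.256711 (intermediates below are computed at full precision and shown rounded to 5 d.p.)
v1: (-4,4) → rotate → (-4.89280,2.83911) → ×s → (-3.77969,2.19321) → (-3.78,2.19)
v2: (-3,-4) → rotate → (-1.87262,-4.63609) → ×s → (-1.44660,-3.58138) → (-1.45,-3.58)
v3: (-1,-4) → rotate → (0.06036,-4.12266) → ×s → (0.04663,-3.18476) → (0.05,-3.18)
v4: (2.5,-3.5) → rotate → (3.31471,-2.74093) → ×s → (2.56061,-2.11737) → (2.56,-2.12)
v5: (3,3) → rotate → (2.12933,3.66960) → ×s → (1.64491,2.83476) → (1.64,2.83)
v6: (1.5,4) → rotate → (0.42289,4.25102) → ×s → (0.32668,3.28391) → (0.33,3.28)
v7: (0,4.5) → rotate → (-1.15520,4.34920) → ×s → (-0.89239,3.35975) → (-0.89,3.36)
v8: (-3.5,5) → rotate → (-4.66626,3.93395) → ×s → (-3.60469,3.03898) → (-3.60,3.04)

Cross-section at z=8.75: (-3.78,2.19) (-1.45,-3.58) (0.05,-3.18) (2.56,-2.12) (1.64,2.83) (0.33,3.28) (-0.89,3.36) (-3.60,3.04)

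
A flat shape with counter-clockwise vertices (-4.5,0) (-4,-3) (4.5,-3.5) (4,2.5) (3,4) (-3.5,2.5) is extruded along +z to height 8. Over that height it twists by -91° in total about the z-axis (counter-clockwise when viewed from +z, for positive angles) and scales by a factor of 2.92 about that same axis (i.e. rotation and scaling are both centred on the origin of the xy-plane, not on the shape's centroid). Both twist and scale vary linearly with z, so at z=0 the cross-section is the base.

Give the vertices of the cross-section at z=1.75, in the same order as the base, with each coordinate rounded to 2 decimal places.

Cross-section at z=1.75: (-6.01,2.18) (-6.79,-2.07) (4.32,-6.85) (6.55,1.40) (5.94,3.89) (-3.46,5.03)

t = z/height = 1.75/8 = 0.21875
s = 1 + (scale-1)·z/height = 1 + (2.92-1)·1.75/8 = 1.420000
θ = twist·z/height = -91°·1.75/8 = -19.9063° = -0.347430 rad
cos θ = 0.940251, sin θ = -0.340482 (intermediates below are computed at full precision and shown rounded to 5 d.p.)
v1: (-4.5,0) → rotate → (-4.23113,1.53217) → ×s → (-6.00820,2.17568) → (-6.01,2.18)
v2: (-4,-3) → rotate → (-4.78245,-1.45882) → ×s → (-6.79108,-2.07153) → (-6.79,-2.07)
v3: (4.5,-3.5) → rotate → (3.03944,-4.82305) → ×s → (4.31601,-6.84873) → (4.32,-6.85)
v4: (4,2.5) → rotate → (4.61221,0.98870) → ×s → (6.54934,1.40395) → (6.55,1.40)
v5: (3,4) → rotate → (4.18268,2.73956) → ×s → (5.93941,3.89017) → (5.94,3.89)
v6: (-3.5,2.5) → rotate → (-2.43967,3.54231) → ×s → (-3.46434,5.03009) → (-3.46,5.03)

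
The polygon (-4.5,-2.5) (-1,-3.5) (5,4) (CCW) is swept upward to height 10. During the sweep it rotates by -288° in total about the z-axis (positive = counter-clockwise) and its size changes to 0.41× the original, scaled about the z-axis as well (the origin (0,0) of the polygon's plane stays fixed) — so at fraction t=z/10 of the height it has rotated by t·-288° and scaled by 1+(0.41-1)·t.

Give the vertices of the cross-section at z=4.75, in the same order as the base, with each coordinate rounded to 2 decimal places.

Cross-section at z=4.75: (1.13,3.53) (-1.20,2.33) (-0.65,-4.56)

t = z/height = 4.75/10 = 0.475
s = 1 + (scale-1)·z/height = 1 + (0.41-1)·4.75/10 = 0.719750
θ = twist·z/height = -288°·4.75/10 = -136.8000° = -2.387610 rad
cos θ = -0.728969, sin θ = -0.684547 (intermediates below are computed at full precision and shown rounded to 5 d.p.)
v1: (-4.5,-2.5) → rotate → (1.56899,4.90288) → ×s → (1.12928,3.52885) → (1.13,3.53)
v2: (-1,-3.5) → rotate → (-1.66695,3.23594) → ×s → (-1.19978,2.32907) → (-1.20,2.33)
v3: (5,4) → rotate → (-0.90665,-6.33861) → ×s → (-0.65256,-4.56221) → (-0.65,-4.56)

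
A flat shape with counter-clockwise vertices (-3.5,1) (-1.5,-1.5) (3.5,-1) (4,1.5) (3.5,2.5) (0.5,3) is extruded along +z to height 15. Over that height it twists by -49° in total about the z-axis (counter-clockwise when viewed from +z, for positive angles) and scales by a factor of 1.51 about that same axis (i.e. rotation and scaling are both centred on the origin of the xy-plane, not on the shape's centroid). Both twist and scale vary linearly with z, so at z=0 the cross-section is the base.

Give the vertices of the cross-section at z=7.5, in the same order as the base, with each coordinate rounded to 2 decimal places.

t = z/height = 7.5/15 = 0.5
s = 1 + (scale-1)·z/height = 1 + (1.51-1)·7.5/15 = 1.255000
θ = twist·z/height = -49°·7.5/15 = -24.5000° = -0.427606 rad
cos θ = 0.909961, sin θ = -0.414693 (intermediates below are computed at full precision and shown rounded to 5 d.p.)
v1: (-3.5,1) → rotate → (-2.77017,2.36139) → ×s → (-3.47656,2.96354) → (-3.48,2.96)
v2: (-1.5,-1.5) → rotate → (-1.98698,-0.74290) → ×s → (-2.49366,-0.93234) → (-2.49,-0.93)
v3: (3.5,-1) → rotate → (2.77017,-2.36139) → ×s → (3.47656,-2.96354) → (3.48,-2.96)
v4: (4,1.5) → rotate → (4.26188,-0.29383) → ×s → (5.34867,-0.36876) → (5.35,-0.37)
v5: (3.5,2.5) → rotate → (4.22160,0.82348) → ×s → (5.29810,1.03346) → (5.30,1.03)
v6: (0.5,3) → rotate → (1.69906,2.52254) → ×s → (2.13232,3.16578) → (2.13,3.17)

Cross-section at z=7.5: (-3.48,2.96) (-2.49,-0.93) (3.48,-2.96) (5.35,-0.37) (5.30,1.03) (2.13,3.17)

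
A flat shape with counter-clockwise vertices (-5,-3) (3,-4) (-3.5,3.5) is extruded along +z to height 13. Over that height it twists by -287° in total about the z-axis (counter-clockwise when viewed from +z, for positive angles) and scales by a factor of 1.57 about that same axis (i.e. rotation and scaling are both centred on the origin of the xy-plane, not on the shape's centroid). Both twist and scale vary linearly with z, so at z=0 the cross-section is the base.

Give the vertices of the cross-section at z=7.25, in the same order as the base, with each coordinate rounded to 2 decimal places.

t = z/height = 7.25/13 = 0.557692
s = 1 + (scale-1)·z/height = 1 + (1.57-1)·7.25/13 = 1.317885
θ = twist·z/height = -287°·7.25/13 = -160.0577° = -2.793534 rad
cos θ = -0.940037, sin θ = -0.341074 (intermediates below are computed at full precision and shown rounded to 5 d.p.)
v1: (-5,-3) → rotate → (3.67696,4.52548) → ×s → (4.84581,5.96406) → (4.85,5.96)
v2: (3,-4) → rotate → (-4.18440,2.73692) → ×s → (-5.51456,3.60695) → (-5.51,3.61)
v3: (-3.5,3.5) → rotate → (4.48389,-2.09637) → ×s → (5.90924,-2.76277) → (5.91,-2.76)

Cross-section at z=7.25: (4.85,5.96) (-5.51,3.61) (5.91,-2.76)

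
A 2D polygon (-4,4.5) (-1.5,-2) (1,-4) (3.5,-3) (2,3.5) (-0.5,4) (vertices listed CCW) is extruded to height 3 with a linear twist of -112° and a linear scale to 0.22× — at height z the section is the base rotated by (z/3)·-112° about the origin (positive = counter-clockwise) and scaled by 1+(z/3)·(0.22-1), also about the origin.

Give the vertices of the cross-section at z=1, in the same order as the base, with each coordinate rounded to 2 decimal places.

t = z/height = 1/3 = 0.333333
s = 1 + (scale-1)·z/height = 1 + (0.22-1)·1/3 = 0.740000
θ = twist·z/height = -112°·1/3 = -37.3333° = -0.651590 rad
cos θ = 0.795121, sin θ = -0.606451 (intermediates below are computed at full precision and shown rounded to 5 d.p.)
v1: (-4,4.5) → rotate → (-0.45145,6.00385) → ×s → (-0.33408,4.44285) → (-0.33,4.44)
v2: (-1.5,-2) → rotate → (-2.40558,-0.68056) → ×s → (-1.78013,-0.50362) → (-1.78,-0.50)
v3: (1,-4) → rotate → (-1.63068,-3.78693) → ×s → (-1.20671,-2.80233) → (-1.21,-2.80)
v4: (3.5,-3) → rotate → (0.96357,-4.50794) → ×s → (0.71304,-3.33588) → (0.71,-3.34)
v5: (2,3.5) → rotate → (3.71282,1.57002) → ×s → (2.74749,1.16182) → (2.75,1.16)
v6: (-0.5,4) → rotate → (2.02824,3.48371) → ×s → (1.50090,2.57794) → (1.50,2.58)

Cross-section at z=1: (-0.33,4.44) (-1.78,-0.50) (-1.21,-2.80) (0.71,-3.34) (2.75,1.16) (1.50,2.58)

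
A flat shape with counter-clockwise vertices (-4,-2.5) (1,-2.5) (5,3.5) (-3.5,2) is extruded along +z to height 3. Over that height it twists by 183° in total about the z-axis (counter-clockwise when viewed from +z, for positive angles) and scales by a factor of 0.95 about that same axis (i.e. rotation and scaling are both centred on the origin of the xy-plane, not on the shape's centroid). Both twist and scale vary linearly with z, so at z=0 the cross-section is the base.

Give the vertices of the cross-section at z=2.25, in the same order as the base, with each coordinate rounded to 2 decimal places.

Cross-section at z=2.25: (4.46,-0.85) (0.93,2.42) (-5.82,0.79) (1.17,-3.70)

t = z/height = 2.25/3 = 0.75
s = 1 + (scale-1)·z/height = 1 + (0.95-1)·2.25/3 = 0.962500
θ = twist·z/height = 183°·2.25/3 = 137.2500° = 2.395464 rad
cos θ = -0.734323, sin θ = 0.678801 (intermediates below are computed at full precision and shown rounded to 5 d.p.)
v1: (-4,-2.5) → rotate → (4.63429,-0.87940) → ×s → (4.46051,-0.84642) → (4.46,-0.85)
v2: (1,-2.5) → rotate → (0.96268,2.51461) → ×s → (0.92658,2.42031) → (0.93,2.42)
v3: (5,3.5) → rotate → (-6.04742,0.82387) → ×s → (-5.82064,0.79298) → (-5.82,0.79)
v4: (-3.5,2) → rotate → (1.21253,-3.84445) → ×s → (1.16706,-3.70028) → (1.17,-3.70)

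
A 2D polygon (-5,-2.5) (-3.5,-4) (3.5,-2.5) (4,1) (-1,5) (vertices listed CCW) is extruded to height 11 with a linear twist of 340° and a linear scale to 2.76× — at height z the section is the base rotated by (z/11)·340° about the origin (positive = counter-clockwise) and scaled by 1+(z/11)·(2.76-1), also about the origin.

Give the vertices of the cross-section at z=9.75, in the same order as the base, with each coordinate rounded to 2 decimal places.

Cross-section at z=9.75: (-12.13,7.60) (-13.41,2.32) (-0.80,-10.98) (7.52,-7.41) (9.60,8.85)

t = z/height = 9.75/11 = 0.886364
s = 1 + (scale-1)·z/height = 1 + (2.76-1)·9.75/11 = 2.560000
θ = twist·z/height = 340°·9.75/11 = 301.3636° = 5.259788 rad
cos θ = 0.520468, sin θ = -0.853881 (intermediates below are computed at full precision and shown rounded to 5 d.p.)
v1: (-5,-2.5) → rotate → (-4.73704,2.96824) → ×s → (-12.12683,7.59869) → (-12.13,7.60)
v2: (-3.5,-4) → rotate → (-5.23716,0.90671) → ×s → (-13.40714,2.32119) → (-13.41,2.32)
v3: (3.5,-2.5) → rotate → (-0.31307,-4.28975) → ×s → (-0.80145,-10.98177) → (-0.80,-10.98)
v4: (4,1) → rotate → (2.93575,-2.89506) → ×s → (7.51553,-7.41135) → (7.52,-7.41)
v5: (-1,5) → rotate → (3.74894,3.45622) → ×s → (9.59728,8.84792) → (9.60,8.85)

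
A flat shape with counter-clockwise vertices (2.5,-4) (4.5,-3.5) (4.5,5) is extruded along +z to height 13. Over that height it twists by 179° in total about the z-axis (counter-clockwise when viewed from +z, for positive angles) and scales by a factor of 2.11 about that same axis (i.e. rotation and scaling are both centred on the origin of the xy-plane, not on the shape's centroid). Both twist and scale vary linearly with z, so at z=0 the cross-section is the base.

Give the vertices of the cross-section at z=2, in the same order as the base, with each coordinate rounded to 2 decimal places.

Cross-section at z=2: (4.76,-2.80) (6.57,-1.20) (1.97,7.63)

t = z/height = 2/13 = 0.153846
s = 1 + (scale-1)·z/height = 1 + (2.11-1)·2/13 = 1.170769
θ = twist·z/height = 179°·2/13 = 27.5385° = 0.480637 rad
cos θ = 0.886701, sin θ = 0.462344 (intermediates below are computed at full precision and shown rounded to 5 d.p.)
v1: (2.5,-4) → rotate → (4.06613,-2.39094) → ×s → (4.76050,-2.79924) → (4.76,-2.80)
v2: (4.5,-3.5) → rotate → (5.60836,-1.02290) → ×s → (6.56609,-1.19759) → (6.57,-1.20)
v3: (4.5,5) → rotate → (1.67843,6.51405) → ×s → (1.96506,7.62645) → (1.97,7.63)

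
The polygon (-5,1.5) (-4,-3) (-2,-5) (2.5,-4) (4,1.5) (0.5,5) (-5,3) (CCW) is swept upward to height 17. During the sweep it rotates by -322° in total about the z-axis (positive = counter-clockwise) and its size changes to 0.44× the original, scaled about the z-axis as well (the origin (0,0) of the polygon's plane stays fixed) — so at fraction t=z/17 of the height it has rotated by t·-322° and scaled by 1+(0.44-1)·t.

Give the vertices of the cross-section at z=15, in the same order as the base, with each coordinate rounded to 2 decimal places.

Cross-section at z=15: (-1.35,-2.27) (0.98,-2.33) (2.21,-1.60) (2.27,0.73) (-0.24,2.15) (-2.39,0.86) (-2.09,-2.08)

t = z/height = 15/17 = 0.882353
s = 1 + (scale-1)·z/height = 1 + (0.44-1)·15/17 = 0.505882
θ = twist·z/height = -322°·15/17 = -284.1176° = -4.958788 rad
cos θ = 0.243914, sin θ = 0.969797 (intermediates below are computed at full precision and shown rounded to 5 d.p.)
v1: (-5,1.5) → rotate → (-2.67426,-4.48311) → ×s → (-1.35286,-2.26793) → (-1.35,-2.27)
v2: (-4,-3) → rotate → (1.93374,-4.61093) → ×s → (0.97824,-2.33259) → (0.98,-2.33)
v3: (-2,-5) → rotate → (4.36116,-3.15916) → ×s → (2.20623,-1.59816) → (2.21,-1.60)
v4: (2.5,-4) → rotate → (4.48897,1.44884) → ×s → (2.27089,0.73294) → (2.27,0.73)
v5: (4,1.5) → rotate → (-0.47904,4.24506) → ×s → (-0.24234,2.14750) → (-0.24,2.15)
v6: (0.5,5) → rotate → (-4.72703,1.70447) → ×s → (-2.39132,0.86226) → (-2.39,0.86)
v7: (-5,3) → rotate → (-4.12896,-4.11724) → ×s → (-2.08877,-2.08284) → (-2.09,-2.08)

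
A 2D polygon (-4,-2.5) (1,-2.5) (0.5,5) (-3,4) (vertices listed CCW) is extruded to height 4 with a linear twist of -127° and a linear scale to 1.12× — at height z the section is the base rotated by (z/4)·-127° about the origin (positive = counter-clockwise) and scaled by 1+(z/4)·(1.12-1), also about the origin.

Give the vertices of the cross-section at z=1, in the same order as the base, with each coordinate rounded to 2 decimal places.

t = z/height = 1/4 = 0.25
s = 1 + (scale-1)·z/height = 1 + (1.12-1)·1/4 = 1.030000
θ = twist·z/height = -127°·1/4 = -31.7500° = -0.554142 rad
cos θ = 0.850352, sin θ = -0.526214 (intermediates below are computed at full precision and shown rounded to 5 d.p.)
v1: (-4,-2.5) → rotate → (-4.71694,-0.02102) → ×s → (-4.85845,-0.02166) → (-4.86,-0.02)
v2: (1,-2.5) → rotate → (-0.46518,-2.65209) → ×s → (-0.47914,-2.73166) → (-0.48,-2.73)
v3: (0.5,5) → rotate → (3.05625,3.98865) → ×s → (3.14793,4.10831) → (3.15,4.11)
v4: (-3,4) → rotate → (-0.44620,4.98005) → ×s → (-0.45959,5.12945) → (-0.46,5.13)

Cross-section at z=1: (-4.86,-0.02) (-0.48,-2.73) (3.15,4.11) (-0.46,5.13)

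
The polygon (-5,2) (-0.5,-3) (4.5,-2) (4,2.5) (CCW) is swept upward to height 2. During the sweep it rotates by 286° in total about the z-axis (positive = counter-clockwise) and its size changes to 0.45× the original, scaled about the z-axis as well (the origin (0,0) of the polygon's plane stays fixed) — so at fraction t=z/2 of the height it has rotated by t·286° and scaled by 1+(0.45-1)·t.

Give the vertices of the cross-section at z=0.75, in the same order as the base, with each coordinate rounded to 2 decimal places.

Cross-section at z=0.75: (-0.34,-4.26) (2.39,0.33) (0.46,3.88) (-2.84,2.44)

t = z/height = 0.75/2 = 0.375
s = 1 + (scale-1)·z/height = 1 + (0.45-1)·0.75/2 = 0.793750
θ = twist·z/height = 286°·0.75/2 = 107.2500° = 1.871866 rad
cos θ = -0.296542, sin θ = 0.955020 (intermediates below are computed at full precision and shown rounded to 5 d.p.)
v1: (-5,2) → rotate → (-0.42733,-5.36818) → ×s → (-0.33919,-4.26100) → (-0.34,-4.26)
v2: (-0.5,-3) → rotate → (3.01333,0.41211) → ×s → (2.39183,0.32712) → (2.39,0.33)
v3: (4.5,-2) → rotate → (0.57560,4.89067) → ×s → (0.45688,3.88197) → (0.46,3.88)
v4: (4,2.5) → rotate → (-3.57372,3.07873) → ×s → (-2.83664,2.44374) → (-2.84,2.44)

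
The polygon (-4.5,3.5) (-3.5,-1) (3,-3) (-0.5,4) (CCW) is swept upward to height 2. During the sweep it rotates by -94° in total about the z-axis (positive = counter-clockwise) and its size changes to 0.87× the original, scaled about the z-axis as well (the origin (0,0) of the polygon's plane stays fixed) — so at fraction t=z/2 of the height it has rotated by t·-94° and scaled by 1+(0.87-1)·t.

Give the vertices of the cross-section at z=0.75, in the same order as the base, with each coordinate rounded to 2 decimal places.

t = z/height = 0.75/2 = 0.375
s = 1 + (scale-1)·z/height = 1 + (0.87-1)·0.75/2 = 0.951250
θ = twist·z/height = -94°·0.75/2 = -35.2500° = -0.615229 rad
cos θ = 0.816642, sin θ = -0.577145 (intermediates below are computed at full precision and shown rounded to 5 d.p.)
v1: (-4.5,3.5) → rotate → (-1.65488,5.45540) → ×s → (-1.57420,5.18945) → (-1.57,5.19)
v2: (-3.5,-1) → rotate → (-3.43539,1.20337) → ×s → (-3.26792,1.14470) → (-3.27,1.14)
v3: (3,-3) → rotate → (0.71849,-4.18136) → ×s → (0.68346,-3.97752) → (0.68,-3.98)
v4: (-0.5,4) → rotate → (1.90026,3.55514) → ×s → (1.80762,3.38183) → (1.81,3.38)

Cross-section at z=0.75: (-1.57,5.19) (-3.27,1.14) (0.68,-3.98) (1.81,3.38)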